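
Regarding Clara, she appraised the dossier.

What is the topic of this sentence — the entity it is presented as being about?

The construction explicitly marks "Clara" as what the sentence is about — the topic.
The remainder of the clause is the comment (what is said about the topic).

Clara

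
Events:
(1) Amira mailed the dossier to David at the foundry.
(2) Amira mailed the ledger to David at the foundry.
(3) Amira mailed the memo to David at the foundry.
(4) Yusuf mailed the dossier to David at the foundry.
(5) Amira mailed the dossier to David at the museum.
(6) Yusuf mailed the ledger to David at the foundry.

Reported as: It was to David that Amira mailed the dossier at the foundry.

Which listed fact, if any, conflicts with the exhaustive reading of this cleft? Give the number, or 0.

0

Focus of the cleft: "David" (the recipient). Presupposed background: same agent, thing, setting (Amira / the dossier / at the foundry).
The exhaustive reading says no other recipient fits that background.
Every other fact differs from the presupposition on some backgrounded slot, so none challenges the exhaustivity.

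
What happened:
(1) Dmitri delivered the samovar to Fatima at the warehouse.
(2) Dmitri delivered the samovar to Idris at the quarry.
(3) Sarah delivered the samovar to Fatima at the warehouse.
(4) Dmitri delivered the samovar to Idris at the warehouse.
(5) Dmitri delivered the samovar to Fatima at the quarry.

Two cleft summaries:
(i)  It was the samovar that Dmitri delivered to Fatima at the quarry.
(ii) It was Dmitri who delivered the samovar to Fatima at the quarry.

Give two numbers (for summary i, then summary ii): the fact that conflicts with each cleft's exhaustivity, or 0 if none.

0, 0

Summary (i) focuses "the samovar" (the thing); background same agent, recipient, setting (Dmitri / Fatima / at the quarry). No fact matches that background with a different thing, so 0.
Summary (ii) focuses "Dmitri" (the agent); background same thing, recipient, setting (the samovar / Fatima / at the quarry). No fact matches that background with a different agent, so 0.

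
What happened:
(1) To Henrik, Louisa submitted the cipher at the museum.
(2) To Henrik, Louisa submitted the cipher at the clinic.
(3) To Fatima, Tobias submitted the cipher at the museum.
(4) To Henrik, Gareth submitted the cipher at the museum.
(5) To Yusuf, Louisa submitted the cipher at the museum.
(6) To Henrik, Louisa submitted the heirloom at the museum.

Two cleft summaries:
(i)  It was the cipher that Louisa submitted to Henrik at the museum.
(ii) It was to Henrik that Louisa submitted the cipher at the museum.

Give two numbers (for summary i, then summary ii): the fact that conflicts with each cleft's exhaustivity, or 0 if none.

Summary (i) focuses "the cipher" (the thing); background Louisa as agent and Henrik as recipient and at the museum as setting. Fact (6) matches that background with thing = the heirloom — refutes (i).
Summary (ii) focuses "Henrik" (the recipient); background Louisa as agent and the cipher as thing and at the museum as setting. Fact (5) matches that background with recipient = Yusuf — refutes (ii).

6, 5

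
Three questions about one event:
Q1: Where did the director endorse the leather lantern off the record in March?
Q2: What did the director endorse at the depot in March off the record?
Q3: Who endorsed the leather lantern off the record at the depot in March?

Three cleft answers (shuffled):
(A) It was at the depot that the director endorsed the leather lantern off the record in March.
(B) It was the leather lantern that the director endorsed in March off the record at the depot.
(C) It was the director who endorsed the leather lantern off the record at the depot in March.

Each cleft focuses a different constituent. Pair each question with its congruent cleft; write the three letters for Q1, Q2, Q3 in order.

ABC

Q1 asks about the location; cleft (A) focuses "at the depot", which is the location — so Q1 → A.
Q2 asks about the direct object; cleft (B) focuses "the leather lantern", which is the direct object — so Q2 → B.
Q3 asks about the subject (agent); cleft (C) focuses "the director", which is the subject (agent) — so Q3 → C.
Mapping: Q1→A, Q2→B, Q3→C.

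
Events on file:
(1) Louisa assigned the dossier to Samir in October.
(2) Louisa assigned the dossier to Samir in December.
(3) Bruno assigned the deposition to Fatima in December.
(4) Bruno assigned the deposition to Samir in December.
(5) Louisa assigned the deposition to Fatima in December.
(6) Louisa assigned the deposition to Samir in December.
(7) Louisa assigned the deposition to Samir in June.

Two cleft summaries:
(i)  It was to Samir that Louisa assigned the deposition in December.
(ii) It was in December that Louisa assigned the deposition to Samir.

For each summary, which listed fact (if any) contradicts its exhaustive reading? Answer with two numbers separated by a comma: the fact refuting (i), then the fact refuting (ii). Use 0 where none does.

Summary (i) focuses "Samir" (the recipient); background Louisa as agent and the deposition as thing and in December as setting. Fact (5) matches that background with recipient = Fatima — refutes (i).
Summary (ii) focuses "in December" (the setting); background Louisa as agent and the deposition as thing and Samir as recipient. Fact (7) matches that background with setting = in June — refutes (ii).

5, 7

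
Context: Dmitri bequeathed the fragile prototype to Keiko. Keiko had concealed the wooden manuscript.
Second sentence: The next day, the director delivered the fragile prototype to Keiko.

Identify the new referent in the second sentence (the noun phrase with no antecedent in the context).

"the fragile prototype" and "Keiko" in the second sentence are given — already mentioned in the context.
"the director" has no antecedent in the context; it is discourse-new.

the director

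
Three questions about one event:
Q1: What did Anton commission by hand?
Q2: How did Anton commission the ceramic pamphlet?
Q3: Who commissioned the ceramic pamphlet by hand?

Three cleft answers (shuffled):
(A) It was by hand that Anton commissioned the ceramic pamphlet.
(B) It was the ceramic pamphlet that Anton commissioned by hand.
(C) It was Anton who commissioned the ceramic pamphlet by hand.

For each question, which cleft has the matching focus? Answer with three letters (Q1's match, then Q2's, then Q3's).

Q1 asks about the direct object; cleft (B) focuses "the ceramic pamphlet", which is the direct object — so Q1 → B.
Q2 asks about the manner; cleft (A) focuses "by hand", which is the manner — so Q2 → A.
Q3 asks about the subject (agent); cleft (C) focuses "Anton", which is the subject (agent) — so Q3 → C.
Mapping: Q1→B, Q2→A, Q3→C.

BAC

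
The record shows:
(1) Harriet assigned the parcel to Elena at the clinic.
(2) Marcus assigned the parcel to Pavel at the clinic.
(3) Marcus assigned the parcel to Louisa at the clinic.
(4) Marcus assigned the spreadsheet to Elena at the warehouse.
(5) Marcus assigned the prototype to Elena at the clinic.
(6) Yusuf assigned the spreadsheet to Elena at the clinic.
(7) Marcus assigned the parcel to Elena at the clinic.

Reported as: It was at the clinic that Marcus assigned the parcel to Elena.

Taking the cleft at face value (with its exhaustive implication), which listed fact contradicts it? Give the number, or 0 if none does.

0

Focus of the cleft: "at the clinic" (the setting). Presupposed background: same agent, thing, recipient (Marcus / the parcel / Elena).
The exhaustive reading says no other setting fits that background.
Every other fact differs from the presupposition on some backgrounded slot, so none challenges the exhaustivity.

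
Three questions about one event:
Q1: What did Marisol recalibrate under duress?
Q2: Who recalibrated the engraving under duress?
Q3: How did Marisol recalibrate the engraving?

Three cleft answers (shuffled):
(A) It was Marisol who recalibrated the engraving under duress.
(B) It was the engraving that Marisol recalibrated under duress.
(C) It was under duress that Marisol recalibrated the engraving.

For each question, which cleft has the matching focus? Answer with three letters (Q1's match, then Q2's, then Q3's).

Q1 asks about the direct object; cleft (B) focuses "the engraving", which is the direct object — so Q1 → B.
Q2 asks about the subject (agent); cleft (A) focuses "Marisol", which is the subject (agent) — so Q2 → A.
Q3 asks about the manner; cleft (C) focuses "under duress", which is the manner — so Q3 → C.
Mapping: Q1→B, Q2→A, Q3→C.

BAC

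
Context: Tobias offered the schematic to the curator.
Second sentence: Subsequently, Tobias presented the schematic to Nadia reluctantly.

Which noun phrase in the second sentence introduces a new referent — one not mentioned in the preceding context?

"Tobias" and "the schematic" in the second sentence are given — already mentioned in the context.
"Nadia" has no antecedent in the context; it is discourse-new.

Nadia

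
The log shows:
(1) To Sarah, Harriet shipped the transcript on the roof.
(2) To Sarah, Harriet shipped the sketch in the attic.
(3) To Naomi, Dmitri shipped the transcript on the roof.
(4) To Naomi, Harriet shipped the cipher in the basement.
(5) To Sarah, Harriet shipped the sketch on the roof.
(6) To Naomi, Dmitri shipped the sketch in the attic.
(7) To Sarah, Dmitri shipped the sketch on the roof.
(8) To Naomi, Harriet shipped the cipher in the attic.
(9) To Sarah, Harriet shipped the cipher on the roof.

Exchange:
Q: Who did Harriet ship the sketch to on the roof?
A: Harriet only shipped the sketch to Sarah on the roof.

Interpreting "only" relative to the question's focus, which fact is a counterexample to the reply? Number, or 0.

The question "Who did ... to ...?" targets the recipient, so in the reply the focus falls on "Sarah".
So "only" ranges over recipients; the rest (same agent, thing, setting (Harriet / the sketch / on the roof)) is presupposed.
No fact keeps same agent, thing, setting (Harriet / the sketch / on the roof) while changing the recipient; every other fact differs on something backgrounded. The reply stands.
(Fact (2) would refute a reading with focus on the setting — but that is not what the question asks.)

0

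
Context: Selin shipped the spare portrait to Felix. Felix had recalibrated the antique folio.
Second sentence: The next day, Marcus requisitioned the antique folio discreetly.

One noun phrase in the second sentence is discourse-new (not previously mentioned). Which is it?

Marcus

"the antique folio" in the second sentence is given — already mentioned in the context.
"Marcus" has no antecedent in the context; it is discourse-new.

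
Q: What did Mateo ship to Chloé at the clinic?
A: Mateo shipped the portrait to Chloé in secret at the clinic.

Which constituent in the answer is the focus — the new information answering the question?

The wh-word "what" asks about the direct object.
In the answer, "Mateo", "to Chloé" and "at the clinic" are given — repeated from the question.
"in secret" is also new, but it specifies the manner, which is not what the question asks about — so it is not the focus.
The constituent filling the direct object gap is "the portrait"; that is the focus.

the portrait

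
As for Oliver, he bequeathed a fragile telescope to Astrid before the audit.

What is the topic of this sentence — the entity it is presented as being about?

The construction explicitly marks "Oliver" as what the sentence is about — the topic.
The remainder of the clause is the comment (what is said about the topic).

Oliver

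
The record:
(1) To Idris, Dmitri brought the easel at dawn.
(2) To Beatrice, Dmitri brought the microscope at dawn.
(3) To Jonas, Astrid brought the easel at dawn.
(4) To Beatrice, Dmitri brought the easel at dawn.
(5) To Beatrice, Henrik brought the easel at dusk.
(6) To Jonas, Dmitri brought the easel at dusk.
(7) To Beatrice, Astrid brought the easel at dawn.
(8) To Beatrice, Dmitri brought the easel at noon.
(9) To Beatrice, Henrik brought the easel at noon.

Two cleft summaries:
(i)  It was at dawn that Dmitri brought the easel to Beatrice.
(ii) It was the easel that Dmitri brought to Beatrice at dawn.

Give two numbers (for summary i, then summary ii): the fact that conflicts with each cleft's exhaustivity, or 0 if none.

8, 2

(i): focus "at dawn". Looking for Dmitri as agent and the easel as thing and Beatrice as recipient with some other setting — fact (8) has at noon there. Refuted.
(ii): focus "the easel". Looking for Dmitri as agent and Beatrice as recipient and at dawn as setting with some other thing — fact (2) has the microscope there. Refuted.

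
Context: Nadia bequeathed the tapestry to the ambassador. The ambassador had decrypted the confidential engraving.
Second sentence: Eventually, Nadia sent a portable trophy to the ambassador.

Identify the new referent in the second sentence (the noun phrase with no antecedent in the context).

"Nadia" and "the ambassador" in the second sentence are given — already mentioned in the context.
"a portable trophy" has no antecedent in the context; it is discourse-new (the indefinite article also signals a new referent).

a portable trophy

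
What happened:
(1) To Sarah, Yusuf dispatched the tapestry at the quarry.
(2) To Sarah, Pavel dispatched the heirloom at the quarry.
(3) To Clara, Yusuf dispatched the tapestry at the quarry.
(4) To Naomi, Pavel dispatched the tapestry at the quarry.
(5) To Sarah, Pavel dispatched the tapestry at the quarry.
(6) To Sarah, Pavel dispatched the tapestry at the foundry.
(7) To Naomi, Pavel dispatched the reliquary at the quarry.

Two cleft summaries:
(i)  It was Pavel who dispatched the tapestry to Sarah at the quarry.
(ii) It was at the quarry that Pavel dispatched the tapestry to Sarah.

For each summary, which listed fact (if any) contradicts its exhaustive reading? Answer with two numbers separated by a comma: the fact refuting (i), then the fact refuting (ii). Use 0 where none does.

1, 6

(i): focus "Pavel". Looking for thing = the tapestry, recipient = Sarah, setting = at the quarry with some other agent — fact (1) has Yusuf there. Refuted.
(ii): focus "at the quarry". Looking for agent = Pavel, thing = the tapestry, recipient = Sarah with some other setting — fact (6) has at the foundry there. Refuted.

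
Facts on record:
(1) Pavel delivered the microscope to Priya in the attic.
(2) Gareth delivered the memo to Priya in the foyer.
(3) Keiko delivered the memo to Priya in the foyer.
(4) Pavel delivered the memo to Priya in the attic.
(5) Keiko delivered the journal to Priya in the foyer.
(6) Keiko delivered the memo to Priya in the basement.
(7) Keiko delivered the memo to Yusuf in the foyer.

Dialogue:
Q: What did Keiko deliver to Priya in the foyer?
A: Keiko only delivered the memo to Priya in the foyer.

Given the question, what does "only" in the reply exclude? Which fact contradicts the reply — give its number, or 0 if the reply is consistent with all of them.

5

Answering "What did ...?" puts focus on the thing — here, "the memo".
"Only" then excludes alternative things while the background — agent = Keiko, recipient = Priya, setting = in the foyer — is held fixed.
Fact (5) shares the background with a different thing (the journal) — counterexample.
(Fact (7) would refute a reading with focus on the recipient — but that is not what the question asks.)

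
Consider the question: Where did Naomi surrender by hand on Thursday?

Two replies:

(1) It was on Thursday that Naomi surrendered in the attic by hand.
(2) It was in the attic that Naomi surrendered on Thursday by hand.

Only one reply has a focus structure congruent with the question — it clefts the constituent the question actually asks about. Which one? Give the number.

2

The question word "where" targets the location.
Option (1) clefts "on Thursday" — the time, not what was asked.
Option (2) clefts "in the attic" — that matches what the question asks about.
So the congruent reply is (2).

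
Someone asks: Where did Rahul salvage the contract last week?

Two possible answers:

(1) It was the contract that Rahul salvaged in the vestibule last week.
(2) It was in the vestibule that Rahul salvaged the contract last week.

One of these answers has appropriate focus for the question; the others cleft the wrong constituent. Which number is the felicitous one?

2

The question word "where" targets the location.
Option (1) clefts "the contract" — the direct object, not what was asked.
Option (2) clefts "in the vestibule" — that matches what the question asks about.
So the congruent reply is (2).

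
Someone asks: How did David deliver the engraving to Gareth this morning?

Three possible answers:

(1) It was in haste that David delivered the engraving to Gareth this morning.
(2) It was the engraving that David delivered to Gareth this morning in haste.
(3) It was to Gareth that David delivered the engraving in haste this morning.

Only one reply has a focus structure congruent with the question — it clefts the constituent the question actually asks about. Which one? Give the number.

1

The question word "how" targets the manner.
Option (1) clefts "in haste" — that matches what the question asks about.
Option (2) clefts "the engraving" — the direct object, not what was asked.
Option (3) clefts "to Gareth" — the recipient, not what was asked.
So the congruent reply is (1).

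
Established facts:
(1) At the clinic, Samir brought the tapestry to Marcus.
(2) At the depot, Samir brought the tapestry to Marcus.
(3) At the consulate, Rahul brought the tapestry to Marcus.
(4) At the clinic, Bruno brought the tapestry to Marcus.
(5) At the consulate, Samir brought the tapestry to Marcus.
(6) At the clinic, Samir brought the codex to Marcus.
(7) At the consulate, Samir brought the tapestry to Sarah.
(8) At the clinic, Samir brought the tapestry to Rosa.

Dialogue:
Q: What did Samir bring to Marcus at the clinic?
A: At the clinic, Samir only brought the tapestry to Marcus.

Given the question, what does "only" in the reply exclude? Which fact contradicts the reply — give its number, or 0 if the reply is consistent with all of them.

6

The question "What did ...?" targets the thing, so in the reply the focus falls on "the tapestry".
"Only" then excludes alternative things while the background — agent = Samir, recipient = Marcus, setting = at the clinic — is held fixed.
Fact (6) keeps agent = Samir, recipient = Marcus, setting = at the clinic but has thing = the codex; that refutes the reply.
(Fact (2) would refute a reading with focus on the setting — but that is not what the question asks.)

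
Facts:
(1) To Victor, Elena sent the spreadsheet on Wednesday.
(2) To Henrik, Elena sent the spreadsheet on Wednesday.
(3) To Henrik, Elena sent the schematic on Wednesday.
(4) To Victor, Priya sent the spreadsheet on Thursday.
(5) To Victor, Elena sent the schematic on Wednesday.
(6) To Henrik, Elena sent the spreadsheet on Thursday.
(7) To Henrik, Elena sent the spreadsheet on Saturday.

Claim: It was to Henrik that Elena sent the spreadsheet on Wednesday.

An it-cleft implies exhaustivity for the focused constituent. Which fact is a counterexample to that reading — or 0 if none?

1

The cleft puts "Henrik" in focus and presupposes the open proposition with same agent, thing, setting (Elena / the spreadsheet / on Wednesday).
Exhaustivity: Henrik is the only recipient satisfying that background.
But fact (1) also has same agent, thing, setting (Elena / the spreadsheet / on Wednesday), with recipient = Victor — so the exhaustive reading fails.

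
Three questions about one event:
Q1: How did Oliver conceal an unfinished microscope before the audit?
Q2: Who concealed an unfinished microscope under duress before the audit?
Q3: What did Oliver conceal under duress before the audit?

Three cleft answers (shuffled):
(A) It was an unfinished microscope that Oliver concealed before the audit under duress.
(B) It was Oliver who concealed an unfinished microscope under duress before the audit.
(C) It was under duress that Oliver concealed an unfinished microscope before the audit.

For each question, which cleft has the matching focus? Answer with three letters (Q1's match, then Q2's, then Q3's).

Q1 asks about the manner; cleft (C) focuses "under duress", which is the manner — so Q1 → C.
Q2 asks about the subject (agent); cleft (B) focuses "Oliver", which is the subject (agent) — so Q2 → B.
Q3 asks about the direct object; cleft (A) focuses "an unfinished microscope", which is the direct object — so Q3 → A.
Mapping: Q1→C, Q2→B, Q3→A.

CBA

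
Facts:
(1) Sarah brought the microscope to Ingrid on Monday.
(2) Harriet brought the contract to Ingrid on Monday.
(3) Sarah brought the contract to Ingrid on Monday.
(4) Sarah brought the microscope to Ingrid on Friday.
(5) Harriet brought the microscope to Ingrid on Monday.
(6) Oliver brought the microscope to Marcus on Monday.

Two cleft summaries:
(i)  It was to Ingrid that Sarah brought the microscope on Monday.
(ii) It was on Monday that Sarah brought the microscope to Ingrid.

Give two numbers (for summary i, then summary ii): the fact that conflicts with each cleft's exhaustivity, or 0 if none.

Summary (i) focuses "Ingrid" (the recipient); background Sarah as agent and the microscope as thing and on Monday as setting. No fact matches that background with a different recipient, so 0.
Summary (ii) focuses "on Monday" (the setting); background Sarah as agent and the microscope as thing and Ingrid as recipient. Fact (4) matches that background with setting = on Friday — refutes (ii).

0, 4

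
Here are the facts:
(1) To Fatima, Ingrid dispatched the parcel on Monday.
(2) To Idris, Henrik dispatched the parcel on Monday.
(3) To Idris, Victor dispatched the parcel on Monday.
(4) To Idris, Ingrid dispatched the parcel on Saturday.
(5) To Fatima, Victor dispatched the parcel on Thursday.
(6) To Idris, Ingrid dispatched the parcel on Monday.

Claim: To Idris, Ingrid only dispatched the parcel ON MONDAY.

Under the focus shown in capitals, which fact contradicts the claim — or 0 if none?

Focus (in capitals) is "on Monday" — the setting. "Only" excludes alternative settings while holding fixed agent = Ingrid, thing = the parcel, recipient = Idris.
Fact (4) matches on agent = Ingrid, thing = the parcel, recipient = Idris, but has setting = on Saturday instead. That refutes the claim.

4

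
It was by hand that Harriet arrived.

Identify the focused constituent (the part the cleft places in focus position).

by hand

In an it-cleft "It was X that/who ...", the clefted constituent X is the focus; the that/who-clause expresses the presupposed open proposition.
Here the focus is "by hand". The backgrounded (presupposed) material includes "Harriet".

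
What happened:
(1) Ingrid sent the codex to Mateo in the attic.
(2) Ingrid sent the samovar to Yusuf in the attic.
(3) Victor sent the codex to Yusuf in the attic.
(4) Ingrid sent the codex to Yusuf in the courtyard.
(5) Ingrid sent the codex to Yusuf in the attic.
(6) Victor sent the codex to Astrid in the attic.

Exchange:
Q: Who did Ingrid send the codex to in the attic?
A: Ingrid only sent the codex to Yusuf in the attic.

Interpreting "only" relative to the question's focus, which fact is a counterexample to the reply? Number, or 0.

1

The question "Who did ... to ...?" targets the recipient, so in the reply the focus falls on "Yusuf".
So "only" ranges over recipients; the rest (same agent, thing, setting (Ingrid / the codex / in the attic)) is presupposed.
Fact (1) keeps same agent, thing, setting (Ingrid / the codex / in the attic) but has recipient = Mateo; that refutes the reply.
(Fact (2) would refute a reading with focus on the thing — but that is not what the question asks.)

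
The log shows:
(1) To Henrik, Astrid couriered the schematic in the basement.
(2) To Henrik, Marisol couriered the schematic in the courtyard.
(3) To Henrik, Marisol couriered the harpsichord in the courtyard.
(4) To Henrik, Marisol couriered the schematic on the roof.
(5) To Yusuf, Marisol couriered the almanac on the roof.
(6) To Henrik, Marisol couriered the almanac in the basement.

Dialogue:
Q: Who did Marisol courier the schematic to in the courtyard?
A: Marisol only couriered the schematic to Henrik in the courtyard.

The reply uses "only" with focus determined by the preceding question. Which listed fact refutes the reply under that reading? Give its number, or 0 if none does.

Answering "Who did ... to ...?" puts focus on the recipient — here, "Henrik".
"Only" then excludes alternative recipients while the background — same agent, thing, setting (Marisol / the schematic / in the courtyard) — is held fixed.
No fact keeps same agent, thing, setting (Marisol / the schematic / in the courtyard) while changing the recipient; every other fact differs on something backgrounded. The reply stands.
(Fact (4) would refute a reading with focus on the setting — but that is not what the question asks.)

0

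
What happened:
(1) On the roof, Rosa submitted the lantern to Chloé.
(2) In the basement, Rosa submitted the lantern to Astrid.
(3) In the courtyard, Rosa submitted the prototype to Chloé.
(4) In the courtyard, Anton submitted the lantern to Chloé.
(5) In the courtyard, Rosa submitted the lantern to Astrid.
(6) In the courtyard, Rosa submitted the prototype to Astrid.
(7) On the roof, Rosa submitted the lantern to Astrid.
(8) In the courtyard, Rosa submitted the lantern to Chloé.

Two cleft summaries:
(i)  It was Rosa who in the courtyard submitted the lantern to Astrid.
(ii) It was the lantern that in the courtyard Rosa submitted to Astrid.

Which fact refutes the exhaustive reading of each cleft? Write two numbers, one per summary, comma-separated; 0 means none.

0, 6

Summary (i) focuses "Rosa" (the agent); background the lantern as thing and Astrid as recipient and in the courtyard as setting. No fact matches that background with a different agent, so 0.
Summary (ii) focuses "the lantern" (the thing); background Rosa as agent and Astrid as recipient and in the courtyard as setting. Fact (6) matches that background with thing = the prototype — refutes (ii).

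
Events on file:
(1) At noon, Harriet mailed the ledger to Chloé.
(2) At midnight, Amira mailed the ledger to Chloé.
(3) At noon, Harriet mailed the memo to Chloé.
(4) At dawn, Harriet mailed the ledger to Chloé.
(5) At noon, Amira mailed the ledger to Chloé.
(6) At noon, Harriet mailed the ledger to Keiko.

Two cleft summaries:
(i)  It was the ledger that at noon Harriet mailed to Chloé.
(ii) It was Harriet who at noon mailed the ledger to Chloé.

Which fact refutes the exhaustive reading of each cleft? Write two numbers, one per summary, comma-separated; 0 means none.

Summary (i) focuses "the ledger" (the thing); background Harriet as agent and Chloé as recipient and at noon as setting. Fact (3) matches that background with thing = the memo — refutes (i).
Summary (ii) focuses "Harriet" (the agent); background the ledger as thing and Chloé as recipient and at noon as setting. Fact (5) matches that background with agent = Amira — refutes (ii).

3, 5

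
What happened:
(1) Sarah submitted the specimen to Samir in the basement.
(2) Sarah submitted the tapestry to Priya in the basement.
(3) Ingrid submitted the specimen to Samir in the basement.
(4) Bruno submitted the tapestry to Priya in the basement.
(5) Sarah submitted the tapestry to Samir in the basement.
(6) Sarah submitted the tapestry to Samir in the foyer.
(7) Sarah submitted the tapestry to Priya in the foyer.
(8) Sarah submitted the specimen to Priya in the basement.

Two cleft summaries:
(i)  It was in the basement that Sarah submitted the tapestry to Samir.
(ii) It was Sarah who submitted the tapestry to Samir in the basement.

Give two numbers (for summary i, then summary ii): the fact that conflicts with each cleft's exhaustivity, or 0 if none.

(i): focus "in the basement". Looking for same agent, thing, recipient (Sarah / the tapestry / Samir) with some other setting — fact (6) has in the foyer there. Refuted.
(ii): focus "Sarah". No fact shares same thing, recipient, setting (the tapestry / Samir / in the basement) with a different agent. 0.

6, 0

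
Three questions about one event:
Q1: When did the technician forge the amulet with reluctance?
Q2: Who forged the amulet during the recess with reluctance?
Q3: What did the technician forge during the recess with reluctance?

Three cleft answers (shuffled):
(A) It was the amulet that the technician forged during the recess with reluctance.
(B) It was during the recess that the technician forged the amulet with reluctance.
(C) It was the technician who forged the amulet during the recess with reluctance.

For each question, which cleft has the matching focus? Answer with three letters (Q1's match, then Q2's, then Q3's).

Q1 asks about the time; cleft (B) focuses "during the recess", which is the time — so Q1 → B.
Q2 asks about the subject (agent); cleft (C) focuses "the technician", which is the subject (agent) — so Q2 → C.
Q3 asks about the direct object; cleft (A) focuses "the amulet", which is the direct object — so Q3 → A.
Mapping: Q1→B, Q2→C, Q3→A.

BCA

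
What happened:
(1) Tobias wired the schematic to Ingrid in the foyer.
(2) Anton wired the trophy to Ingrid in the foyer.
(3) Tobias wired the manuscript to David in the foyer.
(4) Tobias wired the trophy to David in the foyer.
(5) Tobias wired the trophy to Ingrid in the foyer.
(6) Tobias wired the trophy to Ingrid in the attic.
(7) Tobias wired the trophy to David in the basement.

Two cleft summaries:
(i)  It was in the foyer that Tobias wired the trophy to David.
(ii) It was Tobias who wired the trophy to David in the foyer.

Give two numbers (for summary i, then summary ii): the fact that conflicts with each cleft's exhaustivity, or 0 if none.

7, 0

(i): focus "in the foyer". Looking for agent = Tobias, thing = the trophy, recipient = David with some other setting — fact (7) has in the basement there. Refuted.
(ii): focus "Tobias". No fact shares thing = the trophy, recipient = David, setting = in the foyer with a different agent. 0.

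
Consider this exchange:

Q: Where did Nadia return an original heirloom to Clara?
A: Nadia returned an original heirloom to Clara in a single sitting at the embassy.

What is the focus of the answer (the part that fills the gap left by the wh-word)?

The wh-word "where" asks about the location.
In the answer, "Nadia", "an original heirloom" and "to Clara" are given — repeated from the question.
"in a single sitting" is also new, but it specifies the manner, which is not what the question asks about — so it is not the focus.
The constituent filling the location gap is "at the embassy"; that is the focus.

at the embassy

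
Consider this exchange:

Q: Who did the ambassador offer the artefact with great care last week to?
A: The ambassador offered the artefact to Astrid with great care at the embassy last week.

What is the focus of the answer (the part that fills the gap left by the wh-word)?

to Astrid

The wh-word "who" asks about the recipient.
In the answer, "the ambassador", "the artefact", "last week" and "with great care" are given — repeated from the question.
"at the embassy" is also new, but it specifies the location, which is not what the question asks about — so it is not the focus.
The constituent filling the recipient gap is "to Astrid"; that is the focus.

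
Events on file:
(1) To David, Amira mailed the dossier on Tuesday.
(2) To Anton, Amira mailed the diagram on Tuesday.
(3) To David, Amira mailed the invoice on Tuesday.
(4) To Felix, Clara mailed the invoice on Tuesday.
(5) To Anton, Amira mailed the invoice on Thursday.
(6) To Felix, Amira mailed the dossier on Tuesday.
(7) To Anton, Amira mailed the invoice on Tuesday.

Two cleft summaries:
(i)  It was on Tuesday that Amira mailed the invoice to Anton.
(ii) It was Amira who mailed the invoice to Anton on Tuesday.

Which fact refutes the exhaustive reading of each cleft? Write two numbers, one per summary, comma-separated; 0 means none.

Summary (i) focuses "on Tuesday" (the setting); background Amira as agent and the invoice as thing and Anton as recipient. Fact (5) matches that background with setting = on Thursday — refutes (i).
Summary (ii) focuses "Amira" (the agent); background the invoice as thing and Anton as recipient and on Tuesday as setting. No fact matches that background with a different agent, so 0.

5, 0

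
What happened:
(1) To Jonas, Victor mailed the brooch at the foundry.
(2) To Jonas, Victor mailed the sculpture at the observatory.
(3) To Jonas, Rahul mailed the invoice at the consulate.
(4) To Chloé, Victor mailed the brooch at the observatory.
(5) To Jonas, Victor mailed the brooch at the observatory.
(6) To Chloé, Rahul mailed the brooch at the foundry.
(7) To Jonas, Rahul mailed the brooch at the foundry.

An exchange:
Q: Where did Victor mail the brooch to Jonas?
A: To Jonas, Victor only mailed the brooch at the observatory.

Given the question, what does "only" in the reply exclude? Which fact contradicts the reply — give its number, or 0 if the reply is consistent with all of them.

The question "Where did ...?" targets the setting, so in the reply the focus falls on "at the observatory".
So "only" ranges over settings; the rest (same agent, thing, recipient (Victor / the brooch / Jonas)) is presupposed.
Fact (1) shares the background with a different setting (at the foundry) — counterexample.
(Fact (4) would refute a reading with focus on the recipient — but that is not what the question asks.)

1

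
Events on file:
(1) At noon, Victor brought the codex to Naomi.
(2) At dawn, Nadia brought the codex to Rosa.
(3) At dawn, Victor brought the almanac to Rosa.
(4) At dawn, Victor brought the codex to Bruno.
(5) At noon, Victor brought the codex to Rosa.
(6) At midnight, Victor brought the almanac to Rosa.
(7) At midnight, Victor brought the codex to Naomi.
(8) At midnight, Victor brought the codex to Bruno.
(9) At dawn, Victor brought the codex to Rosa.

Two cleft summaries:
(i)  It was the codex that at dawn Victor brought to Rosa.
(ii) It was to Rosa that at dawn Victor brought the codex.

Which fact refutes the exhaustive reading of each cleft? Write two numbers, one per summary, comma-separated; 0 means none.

3, 4

(i): focus "the codex". Looking for agent = Victor, recipient = Rosa, setting = at dawn with some other thing — fact (3) has the almanac there. Refuted.
(ii): focus "Rosa". Looking for agent = Victor, thing = the codex, setting = at dawn with some other recipient — fact (4) has Bruno there. Refuted.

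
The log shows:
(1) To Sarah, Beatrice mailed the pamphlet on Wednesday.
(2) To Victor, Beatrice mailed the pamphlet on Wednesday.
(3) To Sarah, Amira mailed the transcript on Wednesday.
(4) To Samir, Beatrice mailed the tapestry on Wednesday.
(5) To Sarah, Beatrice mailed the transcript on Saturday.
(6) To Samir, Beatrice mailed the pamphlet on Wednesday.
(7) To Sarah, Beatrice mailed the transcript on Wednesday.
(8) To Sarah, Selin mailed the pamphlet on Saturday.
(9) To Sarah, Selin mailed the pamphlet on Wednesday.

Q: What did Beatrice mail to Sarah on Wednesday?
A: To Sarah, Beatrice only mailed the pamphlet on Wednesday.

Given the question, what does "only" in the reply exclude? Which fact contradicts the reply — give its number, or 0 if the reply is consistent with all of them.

The question "What did ...?" targets the thing, so in the reply the focus falls on "the pamphlet".
So "only" ranges over things; the rest (same agent, recipient, setting (Beatrice / Sarah / on Wednesday)) is presupposed.
Fact (7) shares the background with a different thing (the transcript) — counterexample.
(Fact (2) would refute a reading with focus on the recipient — but that is not what the question asks.)

7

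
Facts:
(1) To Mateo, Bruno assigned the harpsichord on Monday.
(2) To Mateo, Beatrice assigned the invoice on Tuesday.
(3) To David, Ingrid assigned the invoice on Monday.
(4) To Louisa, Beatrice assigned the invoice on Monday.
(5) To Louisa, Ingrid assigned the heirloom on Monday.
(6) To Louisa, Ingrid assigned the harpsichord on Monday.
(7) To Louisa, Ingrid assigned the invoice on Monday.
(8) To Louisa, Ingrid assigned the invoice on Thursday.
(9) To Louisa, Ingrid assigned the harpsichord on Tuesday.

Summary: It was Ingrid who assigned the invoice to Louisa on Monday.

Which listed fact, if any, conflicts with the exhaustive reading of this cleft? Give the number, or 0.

4

The cleft puts "Ingrid" in focus and presupposes the open proposition with thing = the invoice, recipient = Louisa, setting = on Monday.
Exhaustivity: Ingrid is the only agent satisfying that background.
Fact (4) shares the background but with agent = Beatrice; exhaustivity is violated.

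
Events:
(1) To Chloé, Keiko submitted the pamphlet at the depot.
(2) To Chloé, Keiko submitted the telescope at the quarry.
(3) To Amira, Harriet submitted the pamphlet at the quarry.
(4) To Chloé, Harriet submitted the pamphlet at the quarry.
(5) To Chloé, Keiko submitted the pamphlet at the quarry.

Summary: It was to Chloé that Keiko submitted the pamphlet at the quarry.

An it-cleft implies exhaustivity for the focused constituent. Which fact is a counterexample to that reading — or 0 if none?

Focus of the cleft: "Chloé" (the recipient). Presupposed background: same agent, thing, setting (Keiko / the pamphlet / at the quarry).
Exhaustivity: Chloé is the only recipient satisfying that background.
No listed fact matches the background with a different recipient. Exhaustivity holds.

0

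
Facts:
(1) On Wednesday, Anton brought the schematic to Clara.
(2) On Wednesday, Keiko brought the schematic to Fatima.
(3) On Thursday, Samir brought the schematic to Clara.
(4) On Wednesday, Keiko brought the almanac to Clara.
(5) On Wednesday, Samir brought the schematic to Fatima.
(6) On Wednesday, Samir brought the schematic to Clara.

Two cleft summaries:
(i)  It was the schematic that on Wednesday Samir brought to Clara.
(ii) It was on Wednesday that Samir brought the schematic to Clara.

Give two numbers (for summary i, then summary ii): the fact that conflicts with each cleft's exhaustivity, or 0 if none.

0, 3

(i): focus "the schematic". No fact shares same agent, recipient, setting (Samir / Clara / on Wednesday) with a different thing. 0.
(ii): focus "on Wednesday". Looking for same agent, thing, recipient (Samir / the schematic / Clara) with some other setting — fact (3) has on Thursday there. Refuted.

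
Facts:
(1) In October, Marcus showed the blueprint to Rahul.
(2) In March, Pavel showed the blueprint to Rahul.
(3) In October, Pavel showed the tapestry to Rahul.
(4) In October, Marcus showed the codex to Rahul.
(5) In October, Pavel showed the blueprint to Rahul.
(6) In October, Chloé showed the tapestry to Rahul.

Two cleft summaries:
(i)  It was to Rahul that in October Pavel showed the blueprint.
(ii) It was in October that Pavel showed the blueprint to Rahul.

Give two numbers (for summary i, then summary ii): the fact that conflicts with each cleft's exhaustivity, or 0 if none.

Summary (i) focuses "Rahul" (the recipient); background Pavel as agent and the blueprint as thing and in October as setting. No fact matches that background with a different recipient, so 0.
Summary (ii) focuses "in October" (the setting); background Pavel as agent and the blueprint as thing and Rahul as recipient. Fact (2) matches that background with setting = in March — refutes (ii).

0, 2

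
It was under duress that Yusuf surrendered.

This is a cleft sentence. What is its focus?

under duress

In an it-cleft "It was X that/who ...", the clefted constituent X is the focus; the that/who-clause expresses the presupposed open proposition.
Here the focus is "under duress". The backgrounded (presupposed) material includes "Yusuf".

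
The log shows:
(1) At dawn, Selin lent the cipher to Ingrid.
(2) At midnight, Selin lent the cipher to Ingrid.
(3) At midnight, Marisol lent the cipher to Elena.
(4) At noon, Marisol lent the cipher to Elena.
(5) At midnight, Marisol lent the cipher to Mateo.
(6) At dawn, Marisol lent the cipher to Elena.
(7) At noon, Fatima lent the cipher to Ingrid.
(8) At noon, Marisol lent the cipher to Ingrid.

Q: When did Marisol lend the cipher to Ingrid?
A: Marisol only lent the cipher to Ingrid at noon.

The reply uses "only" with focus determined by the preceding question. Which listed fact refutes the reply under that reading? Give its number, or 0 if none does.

0

Answering "When did ...?" puts focus on the setting — here, "at noon".
So "only" ranges over settings; the rest (Marisol as agent and the cipher as thing and Ingrid as recipient) is presupposed.
No listed fact shares that background with another setting. Nothing contradicts the reply.
(Fact (4) would refute a reading with focus on the recipient — but that is not what the question asks.)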